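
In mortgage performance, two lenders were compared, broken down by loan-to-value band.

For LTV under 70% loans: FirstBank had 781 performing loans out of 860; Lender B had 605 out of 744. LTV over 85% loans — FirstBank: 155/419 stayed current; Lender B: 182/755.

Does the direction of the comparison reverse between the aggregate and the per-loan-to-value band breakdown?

LTV under 70%: FirstBank 781/860 = 90.8%, Lender B 605/744 = 81.3% → FirstBank
LTV over 85%: FirstBank 155/419 = 37.0%, Lender B 182/755 = 24.1% → FirstBank
Overall: FirstBank 936/1279 = 73.2%, Lender B 787/1499 = 52.5% → FirstBank
FirstBank wins overall and in every loan-to-value group — no reversal.

No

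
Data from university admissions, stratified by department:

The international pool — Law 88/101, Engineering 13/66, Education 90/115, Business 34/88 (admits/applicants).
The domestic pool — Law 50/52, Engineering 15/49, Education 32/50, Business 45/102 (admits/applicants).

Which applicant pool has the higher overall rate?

the international pool

Law: the international pool 88/101 = 87.1%, the domestic pool 50/52 = 96.2% → the domestic pool
Engineering: the international pool 13/66 = 19.7%, the domestic pool 15/49 = 30.6% → the domestic pool
Education: the international pool 90/115 = 78.3%, the domestic pool 32/50 = 64.0% → the international pool
Business: the international pool 34/88 = 38.6%, the domestic pool 45/102 = 44.1% → the domestic pool
Overall: the international pool 225/370 = 60.8%, the domestic pool 142/253 = 56.1% → the international pool
(Neither sweeps every department group, but the international pool has the higher pooled rate.)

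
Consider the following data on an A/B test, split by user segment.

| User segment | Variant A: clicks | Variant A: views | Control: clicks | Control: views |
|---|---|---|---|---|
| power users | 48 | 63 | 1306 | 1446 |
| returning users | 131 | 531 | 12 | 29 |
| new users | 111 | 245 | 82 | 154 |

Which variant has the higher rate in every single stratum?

Power users: Variant A 48/63 = 76.2%, Control 1306/1446 = 90.3% → Control
Returning users: Variant A 131/531 = 24.7%, Control 12/29 = 41.4% → Control
New users: Variant A 111/245 = 45.3%, Control 82/154 = 53.2% → Control
Control has the higher rate in all 3 groups.

Control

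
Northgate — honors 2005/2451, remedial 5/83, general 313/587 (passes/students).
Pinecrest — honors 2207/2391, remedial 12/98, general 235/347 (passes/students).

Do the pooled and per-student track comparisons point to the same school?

Honors: Northgate 2005/2451 = 81.8%, Pinecrest 2207/2391 = 92.3% → Pinecrest
Remedial: Northgate 5/83 = 6.0%, Pinecrest 12/98 = 12.2% → Pinecrest
General: Northgate 313/587 = 53.3%, Pinecrest 235/347 = 67.7% → Pinecrest
Overall: Northgate 2323/3121 = 74.4%, Pinecrest 2454/2836 = 86.5% → Pinecrest
Pinecrest wins overall and in every student group — no reversal.

Yes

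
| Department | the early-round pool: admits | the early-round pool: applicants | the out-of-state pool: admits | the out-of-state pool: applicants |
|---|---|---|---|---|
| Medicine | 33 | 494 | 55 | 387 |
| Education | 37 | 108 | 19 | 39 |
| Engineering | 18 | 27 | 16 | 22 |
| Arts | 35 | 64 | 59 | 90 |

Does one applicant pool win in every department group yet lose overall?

Medicine: the early-round pool 33/494 = 6.7%, the out-of-state pool 55/387 = 14.2% → the out-of-state pool
Education: the early-round pool 37/108 = 34.3%, the out-of-state pool 19/39 = 48.7% → the out-of-state pool
Engineering: the early-round pool 18/27 = 66.7%, the out-of-state pool 16/22 = 72.7% → the out-of-state pool
Arts: the early-round pool 35/64 = 54.7%, the out-of-state pool 59/90 = 65.6% → the out-of-state pool
Overall: the early-round pool 123/693 = 17.7%, the out-of-state pool 149/538 = 27.7% → the out-of-state pool
The out-of-state pool wins overall and in every department group — no reversal.

No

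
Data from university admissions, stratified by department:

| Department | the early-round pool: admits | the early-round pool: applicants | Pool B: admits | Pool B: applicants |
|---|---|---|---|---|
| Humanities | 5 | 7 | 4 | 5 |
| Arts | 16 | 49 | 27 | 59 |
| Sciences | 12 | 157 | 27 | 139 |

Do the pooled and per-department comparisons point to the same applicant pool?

Yes

Humanities: the early-round pool 5/7 = 71.4%, Pool B 4/5 = 80.0% → Pool B
Arts: the early-round pool 16/49 = 32.7%, Pool B 27/59 = 45.8% → Pool B
Sciences: the early-round pool 12/157 = 7.6%, Pool B 27/139 = 19.4% → Pool B
Overall: the early-round pool 33/213 = 15.5%, Pool B 58/203 = 28.6% → Pool B
Pool B wins overall and in every department group — no reversal.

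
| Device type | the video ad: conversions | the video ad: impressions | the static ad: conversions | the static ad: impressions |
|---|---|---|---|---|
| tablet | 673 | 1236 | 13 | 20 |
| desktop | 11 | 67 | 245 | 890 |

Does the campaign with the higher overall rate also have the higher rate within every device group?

No

Tablet: the video ad 673/1236 = 54.4%, the static ad 13/20 = 65.0% → the static ad
Desktop: the video ad 11/67 = 16.4%, the static ad 245/890 = 27.5% → the static ad
Overall: the video ad 684/1303 = 52.5%, the static ad 258/910 = 28.4% → the video ad
The static ad wins each device group but the video ad wins overall — the comparison reverses. The static ad's impressions skew toward desktop, which has a lower base rate.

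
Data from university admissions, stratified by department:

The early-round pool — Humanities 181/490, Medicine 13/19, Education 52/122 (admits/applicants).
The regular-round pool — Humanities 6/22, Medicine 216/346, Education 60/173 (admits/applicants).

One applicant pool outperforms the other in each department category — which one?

Humanities: the early-round pool 181/490 = 36.9%, the regular-round pool 6/22 = 27.3% → the early-round pool
Medicine: the early-round pool 13/19 = 68.4%, the regular-round pool 216/346 = 62.4% → the early-round pool
Education: the early-round pool 52/122 = 42.6%, the regular-round pool 60/173 = 34.7% → the early-round pool
The early-round pool has the higher rate in all 3 groups.

the early-round pool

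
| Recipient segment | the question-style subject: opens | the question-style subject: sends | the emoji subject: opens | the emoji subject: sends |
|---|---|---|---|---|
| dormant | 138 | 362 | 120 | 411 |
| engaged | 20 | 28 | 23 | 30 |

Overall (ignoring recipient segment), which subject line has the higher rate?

the question-style subject

Dormant: the question-style subject 138/362 = 38.1%, the emoji subject 120/411 = 29.2% → the question-style subject
Engaged: the question-style subject 20/28 = 71.4%, the emoji subject 23/30 = 76.7% → the emoji subject
Overall: the question-style subject 158/390 = 40.5%, the emoji subject 143/441 = 32.4% → the question-style subject
(Neither sweeps every recipient group, but the question-style subject has the higher pooled rate.)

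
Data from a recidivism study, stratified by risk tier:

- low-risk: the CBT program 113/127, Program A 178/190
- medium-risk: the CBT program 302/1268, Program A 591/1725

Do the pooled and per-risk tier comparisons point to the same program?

Low-risk: the CBT program 113/127 = 89.0%, Program A 178/190 = 93.7% → Program A
Medium-risk: the CBT program 302/1268 = 23.8%, Program A 591/1725 = 34.3% → Program A
Overall: the CBT program 415/1395 = 29.7%, Program A 769/1915 = 40.2% → Program A
Program A wins overall and in every risk group — no reversal.

Yes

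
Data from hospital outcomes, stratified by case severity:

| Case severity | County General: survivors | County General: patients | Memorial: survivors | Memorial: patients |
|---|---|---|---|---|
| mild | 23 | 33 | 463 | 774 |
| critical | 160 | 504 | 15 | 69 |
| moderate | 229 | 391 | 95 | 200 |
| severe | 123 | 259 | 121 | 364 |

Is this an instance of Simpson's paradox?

Yes

Mild: County General 23/33 = 69.7%, Memorial 463/774 = 59.8% → County General
Critical: County General 160/504 = 31.7%, Memorial 15/69 = 21.7% → County General
Moderate: County General 229/391 = 58.6%, Memorial 95/200 = 47.5% → County General
Severe: County General 123/259 = 47.5%, Memorial 121/364 = 33.2% → County General
Overall: County General 535/1187 = 45.1%, Memorial 694/1407 = 49.3% → Memorial
County General wins each case group but Memorial wins overall — the comparison reverses. County General's patients skew toward critical, which has a lower base rate.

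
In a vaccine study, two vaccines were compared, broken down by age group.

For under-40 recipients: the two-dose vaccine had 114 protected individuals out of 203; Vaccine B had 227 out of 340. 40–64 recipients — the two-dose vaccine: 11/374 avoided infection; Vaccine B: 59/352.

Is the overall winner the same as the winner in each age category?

Yes

Under-40: the two-dose vaccine 114/203 = 56.2%, Vaccine B 227/340 = 66.8% → Vaccine B
40–64: the two-dose vaccine 11/374 = 2.9%, Vaccine B 59/352 = 16.8% → Vaccine B
Overall: the two-dose vaccine 125/577 = 21.7%, Vaccine B 286/692 = 41.3% → Vaccine B
Vaccine B wins overall and in every age group — no reversal.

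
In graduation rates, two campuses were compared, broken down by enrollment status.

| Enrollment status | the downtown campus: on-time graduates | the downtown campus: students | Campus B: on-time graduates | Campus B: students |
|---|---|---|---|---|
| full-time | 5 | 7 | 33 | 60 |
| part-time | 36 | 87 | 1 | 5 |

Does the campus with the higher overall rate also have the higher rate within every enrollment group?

Full-time: the downtown campus 5/7 = 71.4%, Campus B 33/60 = 55.0% → the downtown campus
Part-time: the downtown campus 36/87 = 41.4%, Campus B 1/5 = 20.0% → the downtown campus
Overall: the downtown campus 41/94 = 43.6%, Campus B 34/65 = 52.3% → Campus B
The downtown campus wins each enrollment group but Campus B wins overall — the comparison reverses. The downtown campus's students skew toward part-time, which has a lower base rate.

No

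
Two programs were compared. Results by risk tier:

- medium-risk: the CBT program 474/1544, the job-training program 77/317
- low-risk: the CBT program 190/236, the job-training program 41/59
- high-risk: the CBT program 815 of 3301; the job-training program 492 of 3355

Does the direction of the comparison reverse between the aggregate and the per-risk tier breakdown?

No

Medium-risk: the CBT program 474/1544 = 30.7%, the job-training program 77/317 = 24.3% → the CBT program
Low-risk: the CBT program 190/236 = 80.5%, the job-training program 41/59 = 69.5% → the CBT program
High-risk: the CBT program 815/3301 = 24.7%, the job-training program 492/3355 = 14.7% → the CBT program
Overall: the CBT program 1479/5081 = 29.1%, the job-training program 610/3731 = 16.3% → the CBT program
The CBT program wins overall and in every risk group — no reversal.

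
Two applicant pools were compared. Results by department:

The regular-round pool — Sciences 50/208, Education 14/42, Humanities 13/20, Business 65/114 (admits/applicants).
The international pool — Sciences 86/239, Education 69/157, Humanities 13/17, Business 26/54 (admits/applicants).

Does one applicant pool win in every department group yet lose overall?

Sciences: the regular-round pool 50/208 = 24.0%, the international pool 86/239 = 36.0% → the international pool
Education: the regular-round pool 14/42 = 33.3%, the international pool 69/157 = 43.9% → the international pool
Humanities: the regular-round pool 13/20 = 65.0%, the international pool 13/17 = 76.5% → the international pool
Business: the regular-round pool 65/114 = 57.0%, the international pool 26/54 = 48.1% → the regular-round pool
Overall: the regular-round pool 142/384 = 37.0%, the international pool 194/467 = 41.5% → the international pool
Neither sweeps: the regular-round pool wins 1 of 4 groups, the international pool wins 3. The international pool wins overall but not every group — no Simpson reversal.

No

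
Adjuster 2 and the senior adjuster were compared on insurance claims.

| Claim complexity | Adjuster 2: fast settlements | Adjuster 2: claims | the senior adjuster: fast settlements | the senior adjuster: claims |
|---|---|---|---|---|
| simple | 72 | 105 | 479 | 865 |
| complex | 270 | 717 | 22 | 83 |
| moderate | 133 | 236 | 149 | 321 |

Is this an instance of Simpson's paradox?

Simple: Adjuster 2 72/105 = 68.6%, the senior adjuster 479/865 = 55.4% → Adjuster 2
Complex: Adjuster 2 270/717 = 37.7%, the senior adjuster 22/83 = 26.5% → Adjuster 2
Moderate: Adjuster 2 133/236 = 56.4%, the senior adjuster 149/321 = 46.4% → Adjuster 2
Overall: Adjuster 2 475/1058 = 44.9%, the senior adjuster 650/1269 = 51.2% → the senior adjuster
Adjuster 2 wins each claim group but the senior adjuster wins overall — the comparison reverses. Adjuster 2's claims skew toward complex, which has a lower base rate.

Yes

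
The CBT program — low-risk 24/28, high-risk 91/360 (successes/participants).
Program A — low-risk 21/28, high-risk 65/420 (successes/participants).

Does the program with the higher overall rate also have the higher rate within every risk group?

Low-risk: the CBT program 24/28 = 85.7%, Program A 21/28 = 75.0% → the CBT program
High-risk: the CBT program 91/360 = 25.3%, Program A 65/420 = 15.5% → the CBT program
Overall: the CBT program 115/388 = 29.6%, Program A 86/448 = 19.2% → the CBT program
The CBT program wins overall and in every risk group — no reversal.

Yes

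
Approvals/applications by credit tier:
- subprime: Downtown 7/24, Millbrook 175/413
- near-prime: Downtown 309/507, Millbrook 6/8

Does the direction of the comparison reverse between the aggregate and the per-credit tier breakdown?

Subprime: Downtown 7/24 = 29.2%, Millbrook 175/413 = 42.4% → Millbrook
Near-prime: Downtown 309/507 = 60.9%, Millbrook 6/8 = 75.0% → Millbrook
Overall: Downtown 316/531 = 59.5%, Millbrook 181/421 = 43.0% → Downtown
Millbrook wins each credit group but Downtown wins overall — the comparison reverses. Millbrook's applications skew toward subprime, which has a lower base rate.

Yes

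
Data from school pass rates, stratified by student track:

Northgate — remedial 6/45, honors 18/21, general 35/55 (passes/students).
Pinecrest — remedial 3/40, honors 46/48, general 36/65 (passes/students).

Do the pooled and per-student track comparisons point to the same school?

No

Remedial: Northgate 6/45 = 13.3%, Pinecrest 3/40 = 7.5% → Northgate
Honors: Northgate 18/21 = 85.7%, Pinecrest 46/48 = 95.8% → Pinecrest
General: Northgate 35/55 = 63.6%, Pinecrest 36/65 = 55.4% → Northgate
Overall: Northgate 59/121 = 48.8%, Pinecrest 85/153 = 55.6% → Pinecrest
Neither sweeps: Northgate wins 2 of 3 groups, Pinecrest wins 1. Pinecrest wins overall but not every group — no Simpson reversal.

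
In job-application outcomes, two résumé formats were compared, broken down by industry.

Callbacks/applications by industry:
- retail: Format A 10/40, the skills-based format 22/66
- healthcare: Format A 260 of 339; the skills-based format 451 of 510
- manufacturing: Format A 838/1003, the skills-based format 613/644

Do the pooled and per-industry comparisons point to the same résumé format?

Retail: Format A 10/40 = 25.0%, the skills-based format 22/66 = 33.3% → the skills-based format
Healthcare: Format A 260/339 = 76.7%, the skills-based format 451/510 = 88.4% → the skills-based format
Manufacturing: Format A 838/1003 = 83.5%, the skills-based format 613/644 = 95.2% → the skills-based format
Overall: Format A 1108/1382 = 80.2%, the skills-based format 1086/1220 = 89.0% → the skills-based format
The skills-based format wins overall and in every industry group — no reversal.

Yes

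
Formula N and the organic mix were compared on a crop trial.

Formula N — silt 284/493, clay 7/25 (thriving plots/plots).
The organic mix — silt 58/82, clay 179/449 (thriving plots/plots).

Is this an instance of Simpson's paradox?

Silt: Formula N 284/493 = 57.6%, the organic mix 58/82 = 70.7% → the organic mix
Clay: Formula N 7/25 = 28.0%, the organic mix 179/449 = 39.9% → the organic mix
Overall: Formula N 291/518 = 56.2%, the organic mix 237/531 = 44.6% → Formula N
The organic mix wins each soil group but Formula N wins overall — the comparison reverses. The organic mix's plots skew toward clay, which has a lower base rate.

Yes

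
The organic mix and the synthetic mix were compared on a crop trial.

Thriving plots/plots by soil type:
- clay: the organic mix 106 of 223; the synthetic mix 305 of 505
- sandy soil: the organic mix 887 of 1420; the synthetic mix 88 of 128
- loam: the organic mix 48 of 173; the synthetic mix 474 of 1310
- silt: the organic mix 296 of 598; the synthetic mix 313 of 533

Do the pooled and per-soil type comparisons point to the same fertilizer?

No

Clay: the organic mix 106/223 = 47.5%, the synthetic mix 305/505 = 60.4% → the synthetic mix
Sandy soil: the organic mix 887/1420 = 62.5%, the synthetic mix 88/128 = 68.8% → the synthetic mix
Loam: the organic mix 48/173 = 27.7%, the synthetic mix 474/1310 = 36.2% → the synthetic mix
Silt: the organic mix 296/598 = 49.5%, the synthetic mix 313/533 = 58.7% → the synthetic mix
Overall: the organic mix 1337/2414 = 55.4%, the synthetic mix 1180/2476 = 47.7% → the organic mix
The synthetic mix wins each soil group but the organic mix wins overall — the comparison reverses. The synthetic mix's plots skew toward loam, which has a lower base rate.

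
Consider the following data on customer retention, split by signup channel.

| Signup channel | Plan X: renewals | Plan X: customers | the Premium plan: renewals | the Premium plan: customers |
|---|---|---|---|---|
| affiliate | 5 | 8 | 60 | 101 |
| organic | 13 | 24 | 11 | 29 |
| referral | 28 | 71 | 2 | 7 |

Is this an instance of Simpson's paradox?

Affiliate: Plan X 5/8 = 62.5%, the Premium plan 60/101 = 59.4% → Plan X
Organic: Plan X 13/24 = 54.2%, the Premium plan 11/29 = 37.9% → Plan X
Referral: Plan X 28/71 = 39.4%, the Premium plan 2/7 = 28.6% → Plan X
Overall: Plan X 46/103 = 44.7%, the Premium plan 73/137 = 53.3% → the Premium plan
Plan X wins each signup group but the Premium plan wins overall — the comparison reverses. Plan X's customers skew toward referral, which has a lower base rate.

Yes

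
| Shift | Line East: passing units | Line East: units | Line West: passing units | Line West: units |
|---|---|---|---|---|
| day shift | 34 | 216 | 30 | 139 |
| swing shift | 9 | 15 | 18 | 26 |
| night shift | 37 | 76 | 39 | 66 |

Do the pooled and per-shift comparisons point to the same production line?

Yes

Day shift: Line East 34/216 = 15.7%, Line West 30/139 = 21.6% → Line West
Swing shift: Line East 9/15 = 60.0%, Line West 18/26 = 69.2% → Line West
Night shift: Line East 37/76 = 48.7%, Line West 39/66 = 59.1% → Line West
Overall: Line East 80/307 = 26.1%, Line West 87/231 = 37.7% → Line West
Line West wins overall and in every shift group — no reversal.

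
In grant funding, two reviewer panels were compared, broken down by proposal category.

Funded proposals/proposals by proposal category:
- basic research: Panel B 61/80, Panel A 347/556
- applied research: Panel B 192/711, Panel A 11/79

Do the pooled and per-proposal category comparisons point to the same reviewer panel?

No

Basic research: Panel B 61/80 = 76.2%, Panel A 347/556 = 62.4% → Panel B
Applied research: Panel B 192/711 = 27.0%, Panel A 11/79 = 13.9% → Panel B
Overall: Panel B 253/791 = 32.0%, Panel A 358/635 = 56.4% → Panel A
Panel B wins each proposal group but Panel A wins overall — the comparison reverses. Panel B's proposals skew toward applied research, which has a lower base rate.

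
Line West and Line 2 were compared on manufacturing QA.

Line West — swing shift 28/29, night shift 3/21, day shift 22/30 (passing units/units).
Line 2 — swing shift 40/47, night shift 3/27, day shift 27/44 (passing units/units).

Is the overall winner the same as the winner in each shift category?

Yes

Swing shift: Line West 28/29 = 96.6%, Line 2 40/47 = 85.1% → Line West
Night shift: Line West 3/21 = 14.3%, Line 2 3/27 = 11.1% → Line West
Day shift: Line West 22/30 = 73.3%, Line 2 27/44 = 61.4% → Line West
Overall: Line West 53/80 = 66.2%, Line 2 70/118 = 59.3% → Line West
Line West wins overall and in every shift group — no reversal.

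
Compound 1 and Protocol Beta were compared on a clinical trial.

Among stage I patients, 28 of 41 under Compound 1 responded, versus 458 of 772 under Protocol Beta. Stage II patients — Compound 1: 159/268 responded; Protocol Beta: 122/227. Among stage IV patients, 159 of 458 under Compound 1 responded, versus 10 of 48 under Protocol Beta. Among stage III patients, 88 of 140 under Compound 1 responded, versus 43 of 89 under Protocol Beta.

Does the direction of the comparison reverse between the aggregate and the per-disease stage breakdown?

Stage I: Compound 1 28/41 = 68.3%, Protocol Beta 458/772 = 59.3% → Compound 1
Stage II: Compound 1 159/268 = 59.3%, Protocol Beta 122/227 = 53.7% → Compound 1
Stage IV: Compound 1 159/458 = 34.7%, Protocol Beta 10/48 = 20.8% → Compound 1
Stage III: Compound 1 88/140 = 62.9%, Protocol Beta 43/89 = 48.3% → Compound 1
Overall: Compound 1 434/907 = 47.9%, Protocol Beta 633/1136 = 55.7% → Protocol Beta
Compound 1 wins each disease group but Protocol Beta wins overall — the comparison reverses. Compound 1's patients skew toward stage IV, which has a lower base rate.

Yes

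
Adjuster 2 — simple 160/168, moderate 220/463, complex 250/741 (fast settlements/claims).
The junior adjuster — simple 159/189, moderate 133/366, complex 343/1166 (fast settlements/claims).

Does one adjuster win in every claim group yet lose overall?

Simple: Adjuster 2 160/168 = 95.2%, the junior adjuster 159/189 = 84.1% → Adjuster 2
Moderate: Adjuster 2 220/463 = 47.5%, the junior adjuster 133/366 = 36.3% → Adjuster 2
Complex: Adjuster 2 250/741 = 33.7%, the junior adjuster 343/1166 = 29.4% → Adjuster 2
Overall: Adjuster 2 630/1372 = 45.9%, the junior adjuster 635/1721 = 36.9% → Adjuster 2
Adjuster 2 wins overall and in every claim group — no reversal.

No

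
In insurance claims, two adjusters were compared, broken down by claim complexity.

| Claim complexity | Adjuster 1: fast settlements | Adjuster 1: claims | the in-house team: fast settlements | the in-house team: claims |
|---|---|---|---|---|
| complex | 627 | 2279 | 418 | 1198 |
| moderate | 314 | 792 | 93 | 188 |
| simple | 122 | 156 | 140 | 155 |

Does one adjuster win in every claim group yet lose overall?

No

Complex: Adjuster 1 627/2279 = 27.5%, the in-house team 418/1198 = 34.9% → the in-house team
Moderate: Adjuster 1 314/792 = 39.6%, the in-house team 93/188 = 49.5% → the in-house team
Simple: Adjuster 1 122/156 = 78.2%, the in-house team 140/155 = 90.3% → the in-house team
Overall: Adjuster 1 1063/3227 = 32.9%, the in-house team 651/1541 = 42.2% → the in-house team
The in-house team wins overall and in every claim group — no reversal.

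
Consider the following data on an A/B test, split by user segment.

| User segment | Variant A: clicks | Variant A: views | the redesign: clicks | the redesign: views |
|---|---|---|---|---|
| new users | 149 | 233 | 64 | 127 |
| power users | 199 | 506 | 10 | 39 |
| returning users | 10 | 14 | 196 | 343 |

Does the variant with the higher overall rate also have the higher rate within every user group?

No

New users: Variant A 149/233 = 63.9%, the redesign 64/127 = 50.4% → Variant A
Power users: Variant A 199/506 = 39.3%, the redesign 10/39 = 25.6% → Variant A
Returning users: Variant A 10/14 = 71.4%, the redesign 196/343 = 57.1% → Variant A
Overall: Variant A 358/753 = 47.5%, the redesign 270/509 = 53.0% → the redesign
Variant A wins each user group but the redesign wins overall — the comparison reverses. Variant A's views skew toward power users, which has a lower base rate.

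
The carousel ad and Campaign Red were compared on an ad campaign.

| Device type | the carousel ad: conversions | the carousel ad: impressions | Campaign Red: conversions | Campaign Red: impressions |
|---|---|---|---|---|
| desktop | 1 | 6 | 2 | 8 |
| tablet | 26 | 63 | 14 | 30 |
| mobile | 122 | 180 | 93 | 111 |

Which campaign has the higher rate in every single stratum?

Campaign Red

Desktop: the carousel ad 1/6 = 16.7%, Campaign Red 2/8 = 25.0% → Campaign Red
Tablet: the carousel ad 26/63 = 41.3%, Campaign Red 14/30 = 46.7% → Campaign Red
Mobile: the carousel ad 122/180 = 67.8%, Campaign Red 93/111 = 83.8% → Campaign Red
Campaign Red has the higher rate in all 3 groups.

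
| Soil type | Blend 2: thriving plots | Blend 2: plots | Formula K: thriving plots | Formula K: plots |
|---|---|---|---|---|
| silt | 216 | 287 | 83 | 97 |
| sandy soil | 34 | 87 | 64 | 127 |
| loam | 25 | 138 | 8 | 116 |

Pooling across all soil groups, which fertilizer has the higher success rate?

Silt: Blend 2 216/287 = 75.3%, Formula K 83/97 = 85.6% → Formula K
Sandy soil: Blend 2 34/87 = 39.1%, Formula K 64/127 = 50.4% → Formula K
Loam: Blend 2 25/138 = 18.1%, Formula K 8/116 = 6.9% → Blend 2
Overall: Blend 2 275/512 = 53.7%, Formula K 155/340 = 45.6% → Blend 2
(Neither sweeps every soil group, but Blend 2 has the higher pooled rate.)

Blend 2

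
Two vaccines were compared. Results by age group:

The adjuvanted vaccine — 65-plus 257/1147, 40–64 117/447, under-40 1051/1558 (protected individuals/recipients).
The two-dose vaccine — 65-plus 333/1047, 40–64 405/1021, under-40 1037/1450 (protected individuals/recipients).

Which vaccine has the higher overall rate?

65-plus: the adjuvanted vaccine 257/1147 = 22.4%, the two-dose vaccine 333/1047 = 31.8% → the two-dose vaccine
40–64: the adjuvanted vaccine 117/447 = 26.2%, the two-dose vaccine 405/1021 = 39.7% → the two-dose vaccine
Under-40: the adjuvanted vaccine 1051/1558 = 67.5%, the two-dose vaccine 1037/1450 = 71.5% → the two-dose vaccine
Overall: the adjuvanted vaccine 1425/3152 = 45.2%, the two-dose vaccine 1775/3518 = 50.5% → the two-dose vaccine

the two-dose vaccine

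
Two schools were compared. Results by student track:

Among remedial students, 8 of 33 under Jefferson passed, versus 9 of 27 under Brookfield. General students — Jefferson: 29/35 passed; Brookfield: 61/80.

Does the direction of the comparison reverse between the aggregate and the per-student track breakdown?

No

Remedial: Jefferson 8/33 = 24.2%, Brookfield 9/27 = 33.3% → Brookfield
General: Jefferson 29/35 = 82.9%, Brookfield 61/80 = 76.2% → Jefferson
Overall: Jefferson 37/68 = 54.4%, Brookfield 70/107 = 65.4% → Brookfield
Neither sweeps: Jefferson wins 1 of 2 groups, Brookfield wins 1. Brookfield wins overall but not every group — no Simpson reversal.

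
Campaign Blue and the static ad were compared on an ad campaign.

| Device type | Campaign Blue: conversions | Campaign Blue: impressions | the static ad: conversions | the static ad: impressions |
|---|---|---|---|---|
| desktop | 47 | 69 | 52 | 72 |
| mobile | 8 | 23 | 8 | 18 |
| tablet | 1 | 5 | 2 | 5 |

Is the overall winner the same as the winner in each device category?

Desktop: Campaign Blue 47/69 = 68.1%, the static ad 52/72 = 72.2% → the static ad
Mobile: Campaign Blue 8/23 = 34.8%, the static ad 8/18 = 44.4% → the static ad
Tablet: Campaign Blue 1/5 = 20.0%, the static ad 2/5 = 40.0% → the static ad
Overall: Campaign Blue 56/97 = 57.7%, the static ad 62/95 = 65.3% → the static ad
The static ad wins overall and in every device group — no reversal.

Yes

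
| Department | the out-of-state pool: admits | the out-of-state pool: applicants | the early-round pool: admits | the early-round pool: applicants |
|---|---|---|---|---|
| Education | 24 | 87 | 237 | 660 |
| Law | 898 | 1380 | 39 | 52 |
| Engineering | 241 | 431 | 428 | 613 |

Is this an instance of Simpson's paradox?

Education: the out-of-state pool 24/87 = 27.6%, the early-round pool 237/660 = 35.9% → the early-round pool
Law: the out-of-state pool 898/1380 = 65.1%, the early-round pool 39/52 = 75.0% → the early-round pool
Engineering: the out-of-state pool 241/431 = 55.9%, the early-round pool 428/613 = 69.8% → the early-round pool
Overall: the out-of-state pool 1163/1898 = 61.3%, the early-round pool 704/1325 = 53.1% → the out-of-state pool
The early-round pool wins each department group but the out-of-state pool wins overall — the comparison reverses. The early-round pool's applicants skew toward Education, which has a lower base rate.

Yes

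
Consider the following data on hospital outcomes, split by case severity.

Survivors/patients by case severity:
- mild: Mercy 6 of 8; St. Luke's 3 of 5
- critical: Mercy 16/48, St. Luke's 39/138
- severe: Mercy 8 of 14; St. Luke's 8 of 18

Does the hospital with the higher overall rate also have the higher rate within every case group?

Yes

Mild: Mercy 6/8 = 75.0%, St. Luke's 3/5 = 60.0% → Mercy
Critical: Mercy 16/48 = 33.3%, St. Luke's 39/138 = 28.3% → Mercy
Severe: Mercy 8/14 = 57.1%, St. Luke's 8/18 = 44.4% → Mercy
Overall: Mercy 30/70 = 42.9%, St. Luke's 50/161 = 31.1% → Mercy
Mercy wins overall and in every case group — no reversal.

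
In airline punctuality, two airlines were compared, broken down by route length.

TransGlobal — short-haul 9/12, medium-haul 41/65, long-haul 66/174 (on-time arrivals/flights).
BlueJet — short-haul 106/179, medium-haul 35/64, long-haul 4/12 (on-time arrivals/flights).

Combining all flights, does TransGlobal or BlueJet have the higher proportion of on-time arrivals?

Short-haul: TransGlobal 9/12 = 75.0%, BlueJet 106/179 = 59.2% → TransGlobal
Medium-haul: TransGlobal 41/65 = 63.1%, BlueJet 35/64 = 54.7% → TransGlobal
Long-haul: TransGlobal 66/174 = 37.9%, BlueJet 4/12 = 33.3% → TransGlobal
Overall: TransGlobal 116/251 = 46.2%, BlueJet 145/255 = 56.9% → BlueJet
(TransGlobal wins every route group but BlueJet wins overall — TransGlobal's flights skew toward the low-rate long-haul group.)

BlueJet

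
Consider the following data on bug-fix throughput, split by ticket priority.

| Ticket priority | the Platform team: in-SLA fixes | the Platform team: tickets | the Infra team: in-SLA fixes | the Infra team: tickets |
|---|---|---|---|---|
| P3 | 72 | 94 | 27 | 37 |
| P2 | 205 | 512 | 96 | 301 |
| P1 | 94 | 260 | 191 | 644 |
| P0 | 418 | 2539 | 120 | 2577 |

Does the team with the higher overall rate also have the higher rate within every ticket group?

P3: the Platform team 72/94 = 76.6%, the Infra team 27/37 = 73.0% → the Platform team
P2: the Platform team 205/512 = 40.0%, the Infra team 96/301 = 31.9% → the Platform team
P1: the Platform team 94/260 = 36.2%, the Infra team 191/644 = 29.7% → the Platform team
P0: the Platform team 418/2539 = 16.5%, the Infra team 120/2577 = 4.7% → the Platform team
Overall: the Platform team 789/3405 = 23.2%, the Infra team 434/3559 = 12.2% → the Platform team
The Platform team wins overall and in every ticket group — no reversal.

Yes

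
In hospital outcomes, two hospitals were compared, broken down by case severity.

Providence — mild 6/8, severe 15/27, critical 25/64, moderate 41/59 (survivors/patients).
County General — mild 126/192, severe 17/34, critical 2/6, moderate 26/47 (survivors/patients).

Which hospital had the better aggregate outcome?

Mild: Providence 6/8 = 75.0%, County General 126/192 = 65.6% → Providence
Severe: Providence 15/27 = 55.6%, County General 17/34 = 50.0% → Providence
Critical: Providence 25/64 = 39.1%, County General 2/6 = 33.3% → Providence
Moderate: Providence 41/59 = 69.5%, County General 26/47 = 55.3% → Providence
Overall: Providence 87/158 = 55.1%, County General 171/279 = 61.3% → County General
(Providence wins every case group but County General wins overall — Providence's patients skew toward the low-rate critical group.)

County General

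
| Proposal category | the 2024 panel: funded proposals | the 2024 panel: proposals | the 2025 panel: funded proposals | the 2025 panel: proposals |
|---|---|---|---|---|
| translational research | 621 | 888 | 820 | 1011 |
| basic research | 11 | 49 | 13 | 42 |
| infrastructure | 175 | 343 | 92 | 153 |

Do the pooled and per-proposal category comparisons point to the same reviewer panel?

Translational research: the 2024 panel 621/888 = 69.9%, the 2025 panel 820/1011 = 81.1% → the 2025 panel
Basic research: the 2024 panel 11/49 = 22.4%, the 2025 panel 13/42 = 31.0% → the 2025 panel
Infrastructure: the 2024 panel 175/343 = 51.0%, the 2025 panel 92/153 = 60.1% → the 2025 panel
Overall: the 2024 panel 807/1280 = 63.0%, the 2025 panel 925/1206 = 76.7% → the 2025 panel
The 2025 panel wins overall and in every proposal group — no reversal.

Yes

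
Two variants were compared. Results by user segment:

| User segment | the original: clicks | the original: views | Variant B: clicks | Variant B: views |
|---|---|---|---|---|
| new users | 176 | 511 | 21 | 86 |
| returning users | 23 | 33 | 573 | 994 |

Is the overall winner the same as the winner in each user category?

No

New users: the original 176/511 = 34.4%, Variant B 21/86 = 24.4% → the original
Returning users: the original 23/33 = 69.7%, Variant B 573/994 = 57.6% → the original
Overall: the original 199/544 = 36.6%, Variant B 594/1080 = 55.0% → Variant B
The original wins each user group but Variant B wins overall — the comparison reverses. The original's views skew toward new users, which has a lower base rate.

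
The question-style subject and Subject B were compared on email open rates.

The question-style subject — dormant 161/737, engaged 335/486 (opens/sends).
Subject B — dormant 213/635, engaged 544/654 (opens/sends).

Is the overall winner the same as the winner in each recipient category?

Dormant: the question-style subject 161/737 = 21.8%, Subject B 213/635 = 33.5% → Subject B
Engaged: the question-style subject 335/486 = 68.9%, Subject B 544/654 = 83.2% → Subject B
Overall: the question-style subject 496/1223 = 40.6%, Subject B 757/1289 = 58.7% → Subject B
Subject B wins overall and in every recipient group — no reversal.

Yes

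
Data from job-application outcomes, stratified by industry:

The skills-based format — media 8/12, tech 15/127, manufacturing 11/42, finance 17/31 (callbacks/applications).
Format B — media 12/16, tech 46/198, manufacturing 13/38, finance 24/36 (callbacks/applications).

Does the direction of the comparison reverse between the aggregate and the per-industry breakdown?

Media: the skills-based format 8/12 = 66.7%, Format B 12/16 = 75.0% → Format B
Tech: the skills-based format 15/127 = 11.8%, Format B 46/198 = 23.2% → Format B
Manufacturing: the skills-based format 11/42 = 26.2%, Format B 13/38 = 34.2% → Format B
Finance: the skills-based format 17/31 = 54.8%, Format B 24/36 = 66.7% → Format B
Overall: the skills-based format 51/212 = 24.1%, Format B 95/288 = 33.0% → Format B
Format B wins overall and in every industry group — no reversal.

No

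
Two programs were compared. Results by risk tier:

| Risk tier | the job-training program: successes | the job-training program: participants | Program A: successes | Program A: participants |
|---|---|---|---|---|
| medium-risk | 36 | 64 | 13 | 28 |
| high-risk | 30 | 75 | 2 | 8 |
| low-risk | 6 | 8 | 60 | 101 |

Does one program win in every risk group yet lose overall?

Yes

Medium-risk: the job-training program 36/64 = 56.2%, Program A 13/28 = 46.4% → the job-training program
High-risk: the job-training program 30/75 = 40.0%, Program A 2/8 = 25.0% → the job-training program
Low-risk: the job-training program 6/8 = 75.0%, Program A 60/101 = 59.4% → the job-training program
Overall: the job-training program 72/147 = 49.0%, Program A 75/137 = 54.7% → Program A
The job-training program wins each risk group but Program A wins overall — the comparison reverses. The job-training program's participants skew toward high-risk, which has a lower base rate.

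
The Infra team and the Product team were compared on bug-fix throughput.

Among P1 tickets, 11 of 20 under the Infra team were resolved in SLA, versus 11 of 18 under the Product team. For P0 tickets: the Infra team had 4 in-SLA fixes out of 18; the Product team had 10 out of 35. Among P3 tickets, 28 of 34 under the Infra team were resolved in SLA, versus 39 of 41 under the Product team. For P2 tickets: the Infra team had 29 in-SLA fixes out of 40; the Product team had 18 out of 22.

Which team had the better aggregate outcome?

P1: the Infra team 11/20 = 55.0%, the Product team 11/18 = 61.1% → the Product team
P0: the Infra team 4/18 = 22.2%, the Product team 10/35 = 28.6% → the Product team
P3: the Infra team 28/34 = 82.4%, the Product team 39/41 = 95.1% → the Product team
P2: the Infra team 29/40 = 72.5%, the Product team 18/22 = 81.8% → the Product team
Overall: the Infra team 72/112 = 64.3%, the Product team 78/116 = 67.2% → the Product team

the Product team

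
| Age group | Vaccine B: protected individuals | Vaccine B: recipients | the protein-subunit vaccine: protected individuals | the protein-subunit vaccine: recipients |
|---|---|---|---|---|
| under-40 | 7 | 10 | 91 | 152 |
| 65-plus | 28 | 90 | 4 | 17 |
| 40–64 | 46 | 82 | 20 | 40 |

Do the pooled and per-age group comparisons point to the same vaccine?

Under-40: Vaccine B 7/10 = 70.0%, the protein-subunit vaccine 91/152 = 59.9% → Vaccine B
65-plus: Vaccine B 28/90 = 31.1%, the protein-subunit vaccine 4/17 = 23.5% → Vaccine B
40–64: Vaccine B 46/82 = 56.1%, the protein-subunit vaccine 20/40 = 50.0% → Vaccine B
Overall: Vaccine B 81/182 = 44.5%, the protein-subunit vaccine 115/209 = 55.0% → the protein-subunit vaccine
Vaccine B wins each age group but the protein-subunit vaccine wins overall — the comparison reverses. Vaccine B's recipients skew toward 65-plus, which has a lower base rate.

No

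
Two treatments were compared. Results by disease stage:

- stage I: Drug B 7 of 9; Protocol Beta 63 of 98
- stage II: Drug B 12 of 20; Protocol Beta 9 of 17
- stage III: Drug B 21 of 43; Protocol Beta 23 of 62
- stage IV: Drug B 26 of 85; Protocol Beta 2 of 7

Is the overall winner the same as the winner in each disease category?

No

Stage I: Drug B 7/9 = 77.8%, Protocol Beta 63/98 = 64.3% → Drug B
Stage II: Drug B 12/20 = 60.0%, Protocol Beta 9/17 = 52.9% → Drug B
Stage III: Drug B 21/43 = 48.8%, Protocol Beta 23/62 = 37.1% → Drug B
Stage IV: Drug B 26/85 = 30.6%, Protocol Beta 2/7 = 28.6% → Drug B
Overall: Drug B 66/157 = 42.0%, Protocol Beta 97/184 = 52.7% → Protocol Beta
Drug B wins each disease group but Protocol Beta wins overall — the comparison reverses. Drug B's patients skew toward stage IV, which has a lower base rate.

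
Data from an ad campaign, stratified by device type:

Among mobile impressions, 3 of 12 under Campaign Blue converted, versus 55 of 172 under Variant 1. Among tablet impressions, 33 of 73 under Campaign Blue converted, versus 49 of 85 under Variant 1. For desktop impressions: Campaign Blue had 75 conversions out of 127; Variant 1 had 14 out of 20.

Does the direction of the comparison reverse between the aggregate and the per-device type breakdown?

Mobile: Campaign Blue 3/12 = 25.0%, Variant 1 55/172 = 32.0% → Variant 1
Tablet: Campaign Blue 33/73 = 45.2%, Variant 1 49/85 = 57.6% → Variant 1
Desktop: Campaign Blue 75/127 = 59.1%, Variant 1 14/20 = 70.0% → Variant 1
Overall: Campaign Blue 111/212 = 52.4%, Variant 1 118/277 = 42.6% → Campaign Blue
Variant 1 wins each device group but Campaign Blue wins overall — the comparison reverses. Variant 1's impressions skew toward mobile, which has a lower base rate.

Yes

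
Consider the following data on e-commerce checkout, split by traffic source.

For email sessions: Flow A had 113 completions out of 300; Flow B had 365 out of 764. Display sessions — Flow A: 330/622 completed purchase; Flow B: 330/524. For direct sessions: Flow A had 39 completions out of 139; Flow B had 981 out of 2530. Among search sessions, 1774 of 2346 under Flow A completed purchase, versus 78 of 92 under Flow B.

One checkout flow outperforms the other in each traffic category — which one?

Email: Flow A 113/300 = 37.7%, Flow B 365/764 = 47.8% → Flow B
Display: Flow A 330/622 = 53.1%, Flow B 330/524 = 63.0% → Flow B
Direct: Flow A 39/139 = 28.1%, Flow B 981/2530 = 38.8% → Flow B
Search: Flow A 1774/2346 = 75.6%, Flow B 78/92 = 84.8% → Flow B
Flow B has the higher rate in all 4 groups.

Flow B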